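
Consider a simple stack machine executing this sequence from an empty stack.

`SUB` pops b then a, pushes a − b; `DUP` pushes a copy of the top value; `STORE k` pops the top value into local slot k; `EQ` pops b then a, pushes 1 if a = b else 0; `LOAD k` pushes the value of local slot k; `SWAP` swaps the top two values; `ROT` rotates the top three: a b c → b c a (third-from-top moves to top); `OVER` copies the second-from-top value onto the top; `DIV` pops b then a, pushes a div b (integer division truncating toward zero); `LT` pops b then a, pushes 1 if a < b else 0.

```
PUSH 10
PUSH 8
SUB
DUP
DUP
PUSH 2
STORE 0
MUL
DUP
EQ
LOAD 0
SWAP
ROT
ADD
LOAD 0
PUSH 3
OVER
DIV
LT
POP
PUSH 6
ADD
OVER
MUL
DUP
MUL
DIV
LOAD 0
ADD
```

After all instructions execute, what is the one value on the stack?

PUSH 10 → 10
PUSH 8  → 10 8
SUB     → 2
DUP     → 2 2
DUP     → 2 2 2
PUSH 2  → 2 2 2 2
STORE 0 → 2 2 2
MUL     → 2 4
DUP     → 2 4 4
EQ      → 2 1
LOAD 0  → 2 1 2
SWAP    → 2 2 1
ROT     → 2 1 2
ADD     → 2 3
LOAD 0  → 2 3 2
PUSH 3  → 2 3 2 3
OVER    → 2 3 2 3 2
DIV     → 2 3 2 1
LT      → 2 3 0
POP     → 2 3
PUSH 6  → 2 3 6
ADD     → 2 9
OVER    → 2 9 2
MUL     → 2 18
DUP     → 2 18 18
MUL     → 2 324
DIV     → 0
LOAD 0  → 0 2
ADD     → 2

2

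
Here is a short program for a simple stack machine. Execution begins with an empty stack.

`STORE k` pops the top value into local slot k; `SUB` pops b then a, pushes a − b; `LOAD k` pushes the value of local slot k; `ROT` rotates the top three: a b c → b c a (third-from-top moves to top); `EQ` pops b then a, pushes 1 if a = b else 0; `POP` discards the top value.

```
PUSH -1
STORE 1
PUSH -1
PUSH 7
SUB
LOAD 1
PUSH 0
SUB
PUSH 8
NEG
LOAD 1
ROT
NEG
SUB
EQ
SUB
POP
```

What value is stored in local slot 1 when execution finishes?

-1

PUSH -1 -> [-1]
STORE 1 -> []
PUSH -1 -> [-1]
PUSH 7  -> [-1, 7]
SUB     -> [-8]
LOAD 1  -> [-8, -1]
PUSH 0  -> [-8, -1, 0]
SUB     -> [-8, -1]
PUSH 8  -> [-8, -1, 8]
NEG     -> [-8, -1, -8]
LOAD 1  -> [-8, -1, -8, -1]
ROT     -> [-8, -8, -1, -1]
NEG     -> [-8, -8, -1, 1]
SUB     -> [-8, -8, -2]
EQ      -> [-8, 0]
SUB     -> [-8]
POP     -> []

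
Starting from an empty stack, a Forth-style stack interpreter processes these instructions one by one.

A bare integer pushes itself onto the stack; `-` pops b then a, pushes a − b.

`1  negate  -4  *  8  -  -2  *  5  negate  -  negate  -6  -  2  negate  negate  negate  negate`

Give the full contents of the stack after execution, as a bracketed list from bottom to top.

[-7, 2]

1       [1]
negate  [-1]
-4      [-1, -4]
*       [4]
8       [4, 8]
-       [-4]
-2      [-4, -2]
*       [8]
5       [8, 5]
negate  [8, -5]
-       [13]
negate  [-13]
-6      [-13, -6]
-       [-7]
2       [-7, 2]
negate  [-7, -2]
negate  [-7, 2]
negate  [-7, -2]
negate  [-7, 2]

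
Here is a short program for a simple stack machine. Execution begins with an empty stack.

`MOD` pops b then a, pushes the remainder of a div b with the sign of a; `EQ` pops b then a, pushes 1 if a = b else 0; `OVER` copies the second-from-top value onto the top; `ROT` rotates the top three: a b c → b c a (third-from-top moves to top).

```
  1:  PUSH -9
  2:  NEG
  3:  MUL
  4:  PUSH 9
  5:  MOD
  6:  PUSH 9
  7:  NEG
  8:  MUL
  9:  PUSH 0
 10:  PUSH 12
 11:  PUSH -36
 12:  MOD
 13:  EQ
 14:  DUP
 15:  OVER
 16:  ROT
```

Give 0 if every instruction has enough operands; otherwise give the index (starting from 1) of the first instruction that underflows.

3

PUSH -9 -> -9
NEG     -> 9
MUL  — needs 2 operands, stack has 1 → underflow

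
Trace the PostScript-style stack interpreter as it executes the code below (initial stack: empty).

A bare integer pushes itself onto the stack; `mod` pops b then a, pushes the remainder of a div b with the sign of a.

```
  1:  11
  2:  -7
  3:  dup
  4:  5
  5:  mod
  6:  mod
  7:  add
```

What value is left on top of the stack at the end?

11  : 11
-7  : 11 -7
dup : 11 -7 -7
5   : 11 -7 -7 5
mod : 11 -7 -2
mod : 11 -1
add : 10

10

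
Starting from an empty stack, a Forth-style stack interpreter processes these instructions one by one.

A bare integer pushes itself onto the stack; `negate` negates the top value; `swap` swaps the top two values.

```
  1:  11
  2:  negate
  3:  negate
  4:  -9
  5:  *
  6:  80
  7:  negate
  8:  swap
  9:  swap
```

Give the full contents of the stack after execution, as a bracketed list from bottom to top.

11     → [11]
negate → [-11]
negate → [11]
-9     → [11, -9]
*      → [-99]
80     → [-99, 80]
negate → [-99, -80]
swap   → [-80, -99]
swap   → [-99, -80]

[-99, -80]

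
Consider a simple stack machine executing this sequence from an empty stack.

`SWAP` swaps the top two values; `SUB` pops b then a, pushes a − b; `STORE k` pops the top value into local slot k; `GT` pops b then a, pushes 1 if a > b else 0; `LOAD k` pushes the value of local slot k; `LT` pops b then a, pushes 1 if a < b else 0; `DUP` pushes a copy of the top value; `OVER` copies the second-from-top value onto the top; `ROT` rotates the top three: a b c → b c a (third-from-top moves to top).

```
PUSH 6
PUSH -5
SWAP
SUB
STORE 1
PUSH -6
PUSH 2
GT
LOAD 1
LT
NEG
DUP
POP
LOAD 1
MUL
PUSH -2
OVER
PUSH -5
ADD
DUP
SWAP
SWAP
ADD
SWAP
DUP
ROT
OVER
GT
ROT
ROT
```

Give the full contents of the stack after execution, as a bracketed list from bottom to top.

[0, 0, -2, -2]

PUSH 6  -> 6
PUSH -5 -> 6 -5
SWAP    -> -5 6
SUB     -> -11
STORE 1 -> (empty)
PUSH -6 -> -6
PUSH 2  -> -6 2
GT      -> 0
LOAD 1  -> 0 -11
LT      -> 0
NEG     -> 0
DUP     -> 0 0
POP     -> 0
LOAD 1  -> 0 -11
MUL     -> 0
PUSH -2 -> 0 -2
OVER    -> 0 -2 0
PUSH -5 -> 0 -2 0 -5
ADD     -> 0 -2 -5
DUP     -> 0 -2 -5 -5
SWAP    -> 0 -2 -5 -5
SWAP    -> 0 -2 -5 -5
ADD     -> 0 -2 -10
SWAP    -> 0 -10 -2
DUP     -> 0 -10 -2 -2
ROT     -> 0 -2 -2 -10
OVER    -> 0 -2 -2 -10 -2
GT      -> 0 -2 -2 0
ROT     -> 0 -2 0 -2
ROT     -> 0 0 -2 -2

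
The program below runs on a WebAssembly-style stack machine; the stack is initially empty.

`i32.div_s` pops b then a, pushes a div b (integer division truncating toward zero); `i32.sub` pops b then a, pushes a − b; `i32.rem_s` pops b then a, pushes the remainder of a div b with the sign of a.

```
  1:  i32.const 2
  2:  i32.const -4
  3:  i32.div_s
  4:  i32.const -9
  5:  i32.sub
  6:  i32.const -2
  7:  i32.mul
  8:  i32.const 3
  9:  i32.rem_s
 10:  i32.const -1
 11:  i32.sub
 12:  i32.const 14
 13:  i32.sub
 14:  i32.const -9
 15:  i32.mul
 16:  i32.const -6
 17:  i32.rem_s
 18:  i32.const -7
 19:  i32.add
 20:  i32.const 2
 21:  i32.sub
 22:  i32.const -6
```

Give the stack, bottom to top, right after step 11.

[1]

i32.const 2  -> 2
i32.const -4 -> 2 -4
i32.div_s    -> 0
i32.const -9 -> 0 -9
i32.sub      -> 9
i32.const -2 -> 9 -2
i32.mul      -> -18
i32.const 3  -> -18 3
i32.rem_s    -> 0
i32.const -1 -> 0 -1
i32.sub      -> 1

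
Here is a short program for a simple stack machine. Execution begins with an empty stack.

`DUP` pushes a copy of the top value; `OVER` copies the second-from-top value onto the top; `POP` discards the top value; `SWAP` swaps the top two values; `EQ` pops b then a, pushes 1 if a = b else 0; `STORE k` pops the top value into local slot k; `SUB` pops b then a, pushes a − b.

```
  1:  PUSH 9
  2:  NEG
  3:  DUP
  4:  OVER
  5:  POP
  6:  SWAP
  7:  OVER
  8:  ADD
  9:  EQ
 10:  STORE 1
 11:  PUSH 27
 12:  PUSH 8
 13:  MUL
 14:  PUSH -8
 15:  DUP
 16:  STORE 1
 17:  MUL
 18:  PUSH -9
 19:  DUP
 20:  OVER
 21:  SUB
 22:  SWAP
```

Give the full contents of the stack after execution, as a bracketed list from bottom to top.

[-1728, 0, -9]

PUSH 9  : 9
NEG     : -9
DUP     : -9 -9
OVER    : -9 -9 -9
POP     : -9 -9
SWAP    : -9 -9
OVER    : -9 -9 -9
ADD     : -9 -18
EQ      : 0
STORE 1 : (empty)
PUSH 27 : 27
PUSH 8  : 27 8
MUL     : 216
PUSH -8 : 216 -8
DUP     : 216 -8 -8
STORE 1 : 216 -8
MUL     : -1728
PUSH -9 : -1728 -9
DUP     : -1728 -9 -9
OVER    : -1728 -9 -9 -9
SUB     : -1728 -9 0
SWAP    : -1728 0 -9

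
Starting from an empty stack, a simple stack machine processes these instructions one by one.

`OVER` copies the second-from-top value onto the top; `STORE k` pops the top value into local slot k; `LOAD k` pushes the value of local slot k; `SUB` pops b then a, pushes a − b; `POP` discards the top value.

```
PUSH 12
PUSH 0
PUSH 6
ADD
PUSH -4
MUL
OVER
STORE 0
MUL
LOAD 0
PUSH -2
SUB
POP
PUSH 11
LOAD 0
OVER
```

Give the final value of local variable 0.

12

PUSH 12 : [12]
PUSH 0  : [12, 0]
PUSH 6  : [12, 0, 6]
ADD     : [12, 6]
PUSH -4 : [12, 6, -4]
MUL     : [12, -24]
OVER    : [12, -24, 12]
STORE 0 : [12, -24]
MUL     : [-288]
LOAD 0  : [-288, 12]
PUSH -2 : [-288, 12, -2]
SUB     : [-288, 14]
POP     : [-288]
PUSH 11 : [-288, 11]
LOAD 0  : [-288, 11, 12]
OVER    : [-288, 11, 12, 11]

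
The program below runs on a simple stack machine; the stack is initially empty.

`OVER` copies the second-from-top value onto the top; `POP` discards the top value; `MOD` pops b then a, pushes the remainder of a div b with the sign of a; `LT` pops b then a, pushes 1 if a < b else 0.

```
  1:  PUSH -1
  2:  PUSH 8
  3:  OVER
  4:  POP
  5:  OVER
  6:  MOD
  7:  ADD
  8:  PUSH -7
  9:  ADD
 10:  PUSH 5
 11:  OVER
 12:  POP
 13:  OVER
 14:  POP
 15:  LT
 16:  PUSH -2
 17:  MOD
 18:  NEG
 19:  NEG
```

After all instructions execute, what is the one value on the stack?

PUSH -1  [-1]
PUSH 8   [-1, 8]
OVER     [-1, 8, -1]
POP      [-1, 8]
OVER     [-1, 8, -1]
MOD      [-1, 0]
ADD      [-1]
PUSH -7  [-1, -7]
ADD      [-8]
PUSH 5   [-8, 5]
OVER     [-8, 5, -8]
POP      [-8, 5]
OVER     [-8, 5, -8]
POP      [-8, 5]
LT       [1]
PUSH -2  [1, -2]
MOD      [1]
NEG      [-1]
NEG      [1]

1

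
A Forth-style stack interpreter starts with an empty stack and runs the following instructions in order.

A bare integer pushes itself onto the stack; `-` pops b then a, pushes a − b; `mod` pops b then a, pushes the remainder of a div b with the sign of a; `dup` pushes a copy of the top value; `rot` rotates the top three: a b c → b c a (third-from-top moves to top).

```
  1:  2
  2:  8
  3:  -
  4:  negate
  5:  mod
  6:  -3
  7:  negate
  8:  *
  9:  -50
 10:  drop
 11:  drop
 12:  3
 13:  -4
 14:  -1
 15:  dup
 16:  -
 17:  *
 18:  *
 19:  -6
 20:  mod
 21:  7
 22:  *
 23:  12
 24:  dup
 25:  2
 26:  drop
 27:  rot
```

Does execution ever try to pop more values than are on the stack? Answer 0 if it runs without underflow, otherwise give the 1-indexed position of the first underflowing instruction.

2       [2]
8       [2, 8]
-       [-6]
negate  [6]
mod  — needs 2 operands, stack has 1 → underflow

5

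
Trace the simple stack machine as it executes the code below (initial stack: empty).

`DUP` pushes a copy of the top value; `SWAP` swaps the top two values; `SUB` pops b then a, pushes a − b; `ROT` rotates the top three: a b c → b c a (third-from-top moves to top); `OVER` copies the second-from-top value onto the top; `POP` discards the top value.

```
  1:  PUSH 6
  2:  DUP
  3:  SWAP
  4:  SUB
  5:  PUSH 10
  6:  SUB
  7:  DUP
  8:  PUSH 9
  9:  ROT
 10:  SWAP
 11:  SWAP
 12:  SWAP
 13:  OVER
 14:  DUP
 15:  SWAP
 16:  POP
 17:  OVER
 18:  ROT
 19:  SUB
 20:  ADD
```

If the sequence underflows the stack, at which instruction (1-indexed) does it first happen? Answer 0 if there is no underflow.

0

PUSH 6  → [6]
DUP     → [6, 6]
SWAP    → [6, 6]
SUB     → [0]
PUSH 10 → [0, 10]
SUB     → [-10]
DUP     → [-10, -10]
PUSH 9  → [-10, -10, 9]
ROT     → [-10, 9, -10]
SWAP    → [-10, -10, 9]
SWAP    → [-10, 9, -10]
SWAP    → [-10, -10, 9]
OVER    → [-10, -10, 9, -10]
DUP     → [-10, -10, 9, -10, -10]
SWAP    → [-10, -10, 9, -10, -10]
POP     → [-10, -10, 9, -10]
OVER    → [-10, -10, 9, -10, 9]
ROT     → [-10, -10, -10, 9, 9]
SUB     → [-10, -10, -10, 0]
ADD     → [-10, -10, -10]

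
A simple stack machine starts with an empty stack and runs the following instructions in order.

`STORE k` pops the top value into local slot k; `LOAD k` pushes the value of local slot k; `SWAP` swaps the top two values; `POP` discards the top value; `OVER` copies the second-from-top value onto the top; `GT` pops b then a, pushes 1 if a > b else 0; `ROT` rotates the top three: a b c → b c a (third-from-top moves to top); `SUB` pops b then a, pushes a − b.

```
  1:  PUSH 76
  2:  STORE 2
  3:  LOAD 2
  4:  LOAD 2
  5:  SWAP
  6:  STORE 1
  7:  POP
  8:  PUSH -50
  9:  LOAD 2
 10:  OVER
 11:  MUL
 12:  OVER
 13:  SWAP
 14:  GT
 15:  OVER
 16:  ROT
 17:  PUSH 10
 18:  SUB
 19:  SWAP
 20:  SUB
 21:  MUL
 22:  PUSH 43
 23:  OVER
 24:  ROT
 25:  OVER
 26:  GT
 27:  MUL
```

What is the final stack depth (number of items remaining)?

PUSH 76  -> [76]
STORE 2  -> []
LOAD 2   -> [76]
LOAD 2   -> [76, 76]
SWAP     -> [76, 76]
STORE 1  -> [76]
POP      -> []
PUSH -50 -> [-50]
LOAD 2   -> [-50, 76]
OVER     -> [-50, 76, -50]
MUL      -> [-50, -3800]
OVER     -> [-50, -3800, -50]
SWAP     -> [-50, -50, -3800]
GT       -> [-50, 1]
OVER     -> [-50, 1, -50]
ROT      -> [1, -50, -50]
PUSH 10  -> [1, -50, -50, 10]
SUB      -> [1, -50, -60]
SWAP     -> [1, -60, -50]
SUB      -> [1, -10]
MUL      -> [-10]
PUSH 43  -> [-10, 43]
OVER     -> [-10, 43, -10]
ROT      -> [43, -10, -10]
OVER     -> [43, -10, -10, -10]
GT       -> [43, -10, 0]
MUL      -> [43, 0]

2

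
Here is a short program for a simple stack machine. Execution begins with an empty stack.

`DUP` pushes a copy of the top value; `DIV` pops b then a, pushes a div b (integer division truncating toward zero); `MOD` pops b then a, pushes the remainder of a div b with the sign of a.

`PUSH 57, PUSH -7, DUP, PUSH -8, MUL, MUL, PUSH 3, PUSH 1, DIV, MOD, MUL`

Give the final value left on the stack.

-114

PUSH 57  57
PUSH -7  57 -7
DUP      57 -7 -7
PUSH -8  57 -7 -7 -8
MUL      57 -7 56
MUL      57 -392
PUSH 3   57 -392 3
PUSH 1   57 -392 3 1
DIV      57 -392 3
MOD      57 -2
MUL      -114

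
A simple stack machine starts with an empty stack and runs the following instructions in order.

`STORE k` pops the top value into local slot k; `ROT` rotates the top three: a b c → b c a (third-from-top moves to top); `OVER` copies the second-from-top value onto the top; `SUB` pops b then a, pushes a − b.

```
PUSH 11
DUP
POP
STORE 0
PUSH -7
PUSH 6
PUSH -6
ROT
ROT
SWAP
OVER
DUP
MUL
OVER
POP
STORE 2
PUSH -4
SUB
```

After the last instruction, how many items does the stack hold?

PUSH 11  [11]
DUP      [11, 11]
POP      [11]
STORE 0  []
PUSH -7  [-7]
PUSH 6   [-7, 6]
PUSH -6  [-7, 6, -6]
ROT      [6, -6, -7]
ROT      [-6, -7, 6]
SWAP     [-6, 6, -7]
OVER     [-6, 6, -7, 6]
DUP      [-6, 6, -7, 6, 6]
MUL      [-6, 6, -7, 36]
OVER     [-6, 6, -7, 36, -7]
POP      [-6, 6, -7, 36]
STORE 2  [-6, 6, -7]
PUSH -4  [-6, 6, -7, -4]
SUB      [-6, 6, -3]

3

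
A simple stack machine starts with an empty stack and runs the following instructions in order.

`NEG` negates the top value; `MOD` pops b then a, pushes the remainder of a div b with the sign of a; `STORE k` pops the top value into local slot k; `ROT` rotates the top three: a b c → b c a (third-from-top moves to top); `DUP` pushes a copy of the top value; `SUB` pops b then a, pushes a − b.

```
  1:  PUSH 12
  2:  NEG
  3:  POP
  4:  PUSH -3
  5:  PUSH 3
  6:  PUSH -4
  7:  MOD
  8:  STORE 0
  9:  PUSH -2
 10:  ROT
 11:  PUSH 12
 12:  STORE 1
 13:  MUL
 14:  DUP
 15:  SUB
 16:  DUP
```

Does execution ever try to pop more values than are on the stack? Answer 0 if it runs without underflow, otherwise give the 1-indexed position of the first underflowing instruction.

10

PUSH 12 : 12
NEG     : -12
POP     : (empty)
PUSH -3 : -3
PUSH 3  : -3 3
PUSH -4 : -3 3 -4
MOD     : -3 3
STORE 0 : -3
PUSH -2 : -3 -2
ROT  — needs 3 operands, stack has 2 → underflow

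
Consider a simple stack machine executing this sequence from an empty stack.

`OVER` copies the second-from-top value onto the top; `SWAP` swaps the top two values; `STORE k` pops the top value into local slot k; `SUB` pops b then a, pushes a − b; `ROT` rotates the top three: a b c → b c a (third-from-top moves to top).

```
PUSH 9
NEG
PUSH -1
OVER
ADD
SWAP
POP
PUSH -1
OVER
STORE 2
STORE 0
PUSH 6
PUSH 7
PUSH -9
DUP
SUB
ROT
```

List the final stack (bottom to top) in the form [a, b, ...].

PUSH 9   9
NEG      -9
PUSH -1  -9 -1
OVER     -9 -1 -9
ADD      -9 -10
SWAP     -10 -9
POP      -10
PUSH -1  -10 -1
OVER     -10 -1 -10
STORE 2  -10 -1
STORE 0  -10
PUSH 6   -10 6
PUSH 7   -10 6 7
PUSH -9  -10 6 7 -9
DUP      -10 6 7 -9 -9
SUB      -10 6 7 0
ROT      -10 7 0 6

[-10, 7, 0, 6]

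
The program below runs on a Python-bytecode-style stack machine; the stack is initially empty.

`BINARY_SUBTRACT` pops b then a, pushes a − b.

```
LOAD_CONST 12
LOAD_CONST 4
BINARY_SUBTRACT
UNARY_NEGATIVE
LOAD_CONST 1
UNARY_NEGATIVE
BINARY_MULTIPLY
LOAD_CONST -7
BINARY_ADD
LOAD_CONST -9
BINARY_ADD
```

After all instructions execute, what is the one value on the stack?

LOAD_CONST 12    [12]
LOAD_CONST 4     [12, 4]
BINARY_SUBTRACT  [8]
UNARY_NEGATIVE   [-8]
LOAD_CONST 1     [-8, 1]
UNARY_NEGATIVE   [-8, -1]
BINARY_MULTIPLY  [8]
LOAD_CONST -7    [8, -7]
BINARY_ADD       [1]
LOAD_CONST -9    [1, -9]
BINARY_ADD       [-8]

-8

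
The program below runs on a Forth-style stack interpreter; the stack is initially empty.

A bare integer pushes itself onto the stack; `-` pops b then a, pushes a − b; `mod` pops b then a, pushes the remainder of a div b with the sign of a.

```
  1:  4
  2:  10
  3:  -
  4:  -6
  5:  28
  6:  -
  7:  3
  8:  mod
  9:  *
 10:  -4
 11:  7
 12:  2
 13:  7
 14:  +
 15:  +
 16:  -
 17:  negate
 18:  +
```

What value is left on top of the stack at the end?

4      : [4]
10     : [4, 10]
-      : [-6]
-6     : [-6, -6]
28     : [-6, -6, 28]
-      : [-6, -34]
3      : [-6, -34, 3]
mod    : [-6, -1]
*      : [6]
-4     : [6, -4]
7      : [6, -4, 7]
2      : [6, -4, 7, 2]
7      : [6, -4, 7, 2, 7]
+      : [6, -4, 7, 9]
+      : [6, -4, 16]
-      : [6, -20]
negate : [6, 20]
+      : [26]

26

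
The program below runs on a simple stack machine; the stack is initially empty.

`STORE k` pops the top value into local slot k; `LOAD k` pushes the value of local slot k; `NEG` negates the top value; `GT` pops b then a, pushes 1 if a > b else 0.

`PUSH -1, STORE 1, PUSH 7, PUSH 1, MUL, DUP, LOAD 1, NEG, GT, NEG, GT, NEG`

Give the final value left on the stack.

PUSH -1 : [-1]
STORE 1 : []
PUSH 7  : [7]
PUSH 1  : [7, 1]
MUL     : [7]
DUP     : [7, 7]
LOAD 1  : [7, 7, -1]
NEG     : [7, 7, 1]
GT      : [7, 1]
NEG     : [7, -1]
GT      : [1]
NEG     : [-1]

-1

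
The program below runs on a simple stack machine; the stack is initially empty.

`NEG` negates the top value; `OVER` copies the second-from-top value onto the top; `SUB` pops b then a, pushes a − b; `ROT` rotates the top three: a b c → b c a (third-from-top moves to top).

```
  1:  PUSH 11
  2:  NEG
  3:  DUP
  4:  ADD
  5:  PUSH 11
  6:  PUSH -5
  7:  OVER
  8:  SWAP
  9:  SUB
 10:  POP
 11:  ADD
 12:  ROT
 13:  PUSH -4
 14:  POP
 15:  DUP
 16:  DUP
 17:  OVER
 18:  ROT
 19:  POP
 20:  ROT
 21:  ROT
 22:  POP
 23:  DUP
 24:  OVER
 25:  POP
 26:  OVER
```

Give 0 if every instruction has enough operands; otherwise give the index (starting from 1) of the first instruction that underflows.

PUSH 11  [11]
NEG      [-11]
DUP      [-11, -11]
ADD      [-22]
PUSH 11  [-22, 11]
PUSH -5  [-22, 11, -5]
OVER     [-22, 11, -5, 11]
SWAP     [-22, 11, 11, -5]
SUB      [-22, 11, 16]
POP      [-22, 11]
ADD      [-11]
ROT  — needs 3 operands, stack has 1 → underflow

12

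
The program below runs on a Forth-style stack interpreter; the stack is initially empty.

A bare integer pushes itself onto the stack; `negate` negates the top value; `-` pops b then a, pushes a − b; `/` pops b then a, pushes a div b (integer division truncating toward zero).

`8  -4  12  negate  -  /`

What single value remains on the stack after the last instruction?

8      → 8
-4     → 8 -4
12     → 8 -4 12
negate → 8 -4 -12
-      → 8 8
/      → 1

1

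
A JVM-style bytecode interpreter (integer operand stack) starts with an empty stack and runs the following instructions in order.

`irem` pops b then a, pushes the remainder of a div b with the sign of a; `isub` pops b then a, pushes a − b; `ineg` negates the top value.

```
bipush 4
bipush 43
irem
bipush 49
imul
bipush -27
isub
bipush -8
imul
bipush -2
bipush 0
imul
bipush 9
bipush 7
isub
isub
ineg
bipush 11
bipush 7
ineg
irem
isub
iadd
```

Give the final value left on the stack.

-1786

bipush 4   : [4]
bipush 43  : [4, 43]
irem       : [4]
bipush 49  : [4, 49]
imul       : [196]
bipush -27 : [196, -27]
isub       : [223]
bipush -8  : [223, -8]
imul       : [-1784]
bipush -2  : [-1784, -2]
bipush 0   : [-1784, -2, 0]
imul       : [-1784, 0]
bipush 9   : [-1784, 0, 9]
bipush 7   : [-1784, 0, 9, 7]
isub       : [-1784, 0, 2]
isub       : [-1784, -2]
ineg       : [-1784, 2]
bipush 11  : [-1784, 2, 11]
bipush 7   : [-1784, 2, 11, 7]
ineg       : [-1784, 2, 11, -7]
irem       : [-1784, 2, 4]
isub       : [-1784, -2]
iadd       : [-1786]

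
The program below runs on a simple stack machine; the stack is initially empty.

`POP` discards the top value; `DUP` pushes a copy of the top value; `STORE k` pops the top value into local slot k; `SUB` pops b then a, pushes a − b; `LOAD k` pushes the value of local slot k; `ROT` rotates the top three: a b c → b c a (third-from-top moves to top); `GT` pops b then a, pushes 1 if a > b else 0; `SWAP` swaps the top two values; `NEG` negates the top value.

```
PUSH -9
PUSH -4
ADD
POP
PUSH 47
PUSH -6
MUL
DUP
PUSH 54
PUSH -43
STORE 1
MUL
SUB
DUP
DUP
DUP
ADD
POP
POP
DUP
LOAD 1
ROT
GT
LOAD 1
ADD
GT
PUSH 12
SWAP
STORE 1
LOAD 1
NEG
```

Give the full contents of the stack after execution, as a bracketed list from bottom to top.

[12, -1]

PUSH -9  : -9
PUSH -4  : -9 -4
ADD      : -13
POP      : (empty)
PUSH 47  : 47
PUSH -6  : 47 -6
MUL      : -282
DUP      : -282 -282
PUSH 54  : -282 -282 54
PUSH -43 : -282 -282 54 -43
STORE 1  : -282 -282 54
MUL      : -282 -15228
SUB      : 14946
DUP      : 14946 14946
DUP      : 14946 14946 14946
DUP      : 14946 14946 14946 14946
ADD      : 14946 14946 29892
POP      : 14946 14946
POP      : 14946
DUP      : 14946 14946
LOAD 1   : 14946 14946 -43
ROT      : 14946 -43 14946
GT       : 14946 0
LOAD 1   : 14946 0 -43
ADD      : 14946 -43
GT       : 1
PUSH 12  : 1 12
SWAP     : 12 1
STORE 1  : 12
LOAD 1   : 12 1
NEG      : 12 -1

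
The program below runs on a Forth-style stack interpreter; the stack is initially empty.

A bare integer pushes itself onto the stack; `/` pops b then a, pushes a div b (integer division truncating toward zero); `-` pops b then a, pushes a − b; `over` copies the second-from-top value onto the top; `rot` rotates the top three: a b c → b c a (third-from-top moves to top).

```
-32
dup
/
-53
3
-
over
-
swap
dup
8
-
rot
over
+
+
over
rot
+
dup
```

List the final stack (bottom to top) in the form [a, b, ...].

[-71, 2, 2]

-32  -> -32
dup  -> -32 -32
/    -> 1
-53  -> 1 -53
3    -> 1 -53 3
-    -> 1 -56
over -> 1 -56 1
-    -> 1 -57
swap -> -57 1
dup  -> -57 1 1
8    -> -57 1 1 8
-    -> -57 1 -7
rot  -> 1 -7 -57
over -> 1 -7 -57 -7
+    -> 1 -7 -64
+    -> 1 -71
over -> 1 -71 1
rot  -> -71 1 1
+    -> -71 2
dup  -> -71 2 2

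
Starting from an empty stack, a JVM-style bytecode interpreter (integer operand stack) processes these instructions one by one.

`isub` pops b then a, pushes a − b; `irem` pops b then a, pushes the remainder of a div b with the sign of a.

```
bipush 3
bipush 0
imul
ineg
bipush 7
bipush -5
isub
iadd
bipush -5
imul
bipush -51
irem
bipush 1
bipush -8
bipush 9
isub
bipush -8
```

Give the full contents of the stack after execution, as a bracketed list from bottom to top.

bipush 3    [3]
bipush 0    [3, 0]
imul        [0]
ineg        [0]
bipush 7    [0, 7]
bipush -5   [0, 7, -5]
isub        [0, 12]
iadd        [12]
bipush -5   [12, -5]
imul        [-60]
bipush -51  [-60, -51]
irem        [-9]
bipush 1    [-9, 1]
bipush -8   [-9, 1, -8]
bipush 9    [-9, 1, -8, 9]
isub        [-9, 1, -17]
bipush -8   [-9, 1, -17, -8]

[-9, 1, -17, -8]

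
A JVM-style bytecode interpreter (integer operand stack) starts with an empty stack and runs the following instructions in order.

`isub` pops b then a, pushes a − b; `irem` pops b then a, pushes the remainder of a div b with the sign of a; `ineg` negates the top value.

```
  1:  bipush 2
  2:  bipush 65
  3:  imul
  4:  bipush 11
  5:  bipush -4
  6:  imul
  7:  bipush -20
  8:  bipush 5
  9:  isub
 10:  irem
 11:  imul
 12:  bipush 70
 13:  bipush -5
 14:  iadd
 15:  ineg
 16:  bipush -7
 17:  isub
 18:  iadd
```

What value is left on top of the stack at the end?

bipush 2   : [2]
bipush 65  : [2, 65]
imul       : [130]
bipush 11  : [130, 11]
bipush -4  : [130, 11, -4]
imul       : [130, -44]
bipush -20 : [130, -44, -20]
bipush 5   : [130, -44, -20, 5]
isub       : [130, -44, -25]
irem       : [130, -19]
imul       : [-2470]
bipush 70  : [-2470, 70]
bipush -5  : [-2470, 70, -5]
iadd       : [-2470, 65]
ineg       : [-2470, -65]
bipush -7  : [-2470, -65, -7]
isub       : [-2470, -58]
iadd       : [-2528]

-2528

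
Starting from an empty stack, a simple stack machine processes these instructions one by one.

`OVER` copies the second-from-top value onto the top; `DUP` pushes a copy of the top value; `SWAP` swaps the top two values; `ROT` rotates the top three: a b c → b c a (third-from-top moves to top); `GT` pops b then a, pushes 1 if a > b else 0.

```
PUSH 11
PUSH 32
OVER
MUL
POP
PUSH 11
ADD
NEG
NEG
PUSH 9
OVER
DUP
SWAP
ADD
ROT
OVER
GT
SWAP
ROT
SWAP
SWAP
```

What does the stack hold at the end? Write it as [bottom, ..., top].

PUSH 11 → 11
PUSH 32 → 11 32
OVER    → 11 32 11
MUL     → 11 352
POP     → 11
PUSH 11 → 11 11
ADD     → 22
NEG     → -22
NEG     → 22
PUSH 9  → 22 9
OVER    → 22 9 22
DUP     → 22 9 22 22
SWAP    → 22 9 22 22
ADD     → 22 9 44
ROT     → 9 44 22
OVER    → 9 44 22 44
GT      → 9 44 0
SWAP    → 9 0 44
ROT     → 0 44 9
SWAP    → 0 9 44
SWAP    → 0 44 9

[0, 44, 9]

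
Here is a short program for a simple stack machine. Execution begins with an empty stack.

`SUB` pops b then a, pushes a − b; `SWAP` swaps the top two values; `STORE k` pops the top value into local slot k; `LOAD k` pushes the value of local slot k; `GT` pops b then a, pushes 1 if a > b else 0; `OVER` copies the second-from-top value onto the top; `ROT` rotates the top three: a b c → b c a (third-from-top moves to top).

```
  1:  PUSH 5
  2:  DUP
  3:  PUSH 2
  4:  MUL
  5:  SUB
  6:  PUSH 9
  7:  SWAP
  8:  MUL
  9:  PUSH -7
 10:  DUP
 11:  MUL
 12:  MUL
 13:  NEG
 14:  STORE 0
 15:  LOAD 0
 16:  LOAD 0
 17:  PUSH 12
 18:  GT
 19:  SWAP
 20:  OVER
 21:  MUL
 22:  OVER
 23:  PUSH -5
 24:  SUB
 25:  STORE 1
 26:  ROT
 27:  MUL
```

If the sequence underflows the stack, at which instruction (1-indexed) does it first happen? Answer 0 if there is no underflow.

26

PUSH 5  : 5
DUP     : 5 5
PUSH 2  : 5 5 2
MUL     : 5 10
SUB     : -5
PUSH 9  : -5 9
SWAP    : 9 -5
MUL     : -45
PUSH -7 : -45 -7
DUP     : -45 -7 -7
MUL     : -45 49
MUL     : -2205
NEG     : 2205
STORE 0 : (empty)
LOAD 0  : 2205
LOAD 0  : 2205 2205
PUSH 12 : 2205 2205 12
GT      : 2205 1
SWAP    : 1 2205
OVER    : 1 2205 1
MUL     : 1 2205
OVER    : 1 2205 1
PUSH -5 : 1 2205 1 -5
SUB     : 1 2205 6
STORE 1 : 1 2205
ROT  — needs 3 operands, stack has 2 → underflow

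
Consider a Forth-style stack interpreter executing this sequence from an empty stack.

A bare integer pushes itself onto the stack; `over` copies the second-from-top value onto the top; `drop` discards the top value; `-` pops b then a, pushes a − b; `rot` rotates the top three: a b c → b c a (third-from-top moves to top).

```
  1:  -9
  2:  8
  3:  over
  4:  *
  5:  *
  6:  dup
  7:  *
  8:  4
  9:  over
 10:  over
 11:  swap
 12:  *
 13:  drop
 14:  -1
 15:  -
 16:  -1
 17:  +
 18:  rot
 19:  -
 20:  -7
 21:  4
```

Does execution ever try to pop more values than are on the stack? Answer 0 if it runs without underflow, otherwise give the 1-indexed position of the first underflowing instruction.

-9   -> -9
8    -> -9 8
over -> -9 8 -9
*    -> -9 -72
*    -> 648
dup  -> 648 648
*    -> 419904
4    -> 419904 4
over -> 419904 4 419904
over -> 419904 4 419904 4
swap -> 419904 4 4 419904
*    -> 419904 4 1679616
drop -> 419904 4
-1   -> 419904 4 -1
-    -> 419904 5
-1   -> 419904 5 -1
+    -> 419904 4
rot  — needs 3 operands, stack has 2 → underflow

18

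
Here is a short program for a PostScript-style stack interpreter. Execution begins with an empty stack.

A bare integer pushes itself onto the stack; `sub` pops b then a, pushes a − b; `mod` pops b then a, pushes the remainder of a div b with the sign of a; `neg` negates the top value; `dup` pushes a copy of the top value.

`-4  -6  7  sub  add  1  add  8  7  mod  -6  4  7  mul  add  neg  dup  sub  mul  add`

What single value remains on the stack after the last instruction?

-16

-4  → [-4]
-6  → [-4, -6]
7   → [-4, -6, 7]
sub → [-4, -13]
add → [-17]
1   → [-17, 1]
add → [-16]
8   → [-16, 8]
7   → [-16, 8, 7]
mod → [-16, 1]
-6  → [-16, 1, -6]
4   → [-16, 1, -6, 4]
7   → [-16, 1, -6, 4, 7]
mul → [-16, 1, -6, 28]
add → [-16, 1, 22]
neg → [-16, 1, -22]
dup → [-16, 1, -22, -22]
sub → [-16, 1, 0]
mul → [-16, 0]
add → [-16]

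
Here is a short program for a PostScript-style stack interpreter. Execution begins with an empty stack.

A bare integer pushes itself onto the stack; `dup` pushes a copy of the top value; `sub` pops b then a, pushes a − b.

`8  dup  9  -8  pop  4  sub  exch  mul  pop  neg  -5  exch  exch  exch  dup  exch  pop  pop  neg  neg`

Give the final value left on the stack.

8    : 8
dup  : 8 8
9    : 8 8 9
-8   : 8 8 9 -8
pop  : 8 8 9
4    : 8 8 9 4
sub  : 8 8 5
exch : 8 5 8
mul  : 8 40
pop  : 8
neg  : -8
-5   : -8 -5
exch : -5 -8
exch : -8 -5
exch : -5 -8
dup  : -5 -8 -8
exch : -5 -8 -8
pop  : -5 -8
pop  : -5
neg  : 5
neg  : -5

-5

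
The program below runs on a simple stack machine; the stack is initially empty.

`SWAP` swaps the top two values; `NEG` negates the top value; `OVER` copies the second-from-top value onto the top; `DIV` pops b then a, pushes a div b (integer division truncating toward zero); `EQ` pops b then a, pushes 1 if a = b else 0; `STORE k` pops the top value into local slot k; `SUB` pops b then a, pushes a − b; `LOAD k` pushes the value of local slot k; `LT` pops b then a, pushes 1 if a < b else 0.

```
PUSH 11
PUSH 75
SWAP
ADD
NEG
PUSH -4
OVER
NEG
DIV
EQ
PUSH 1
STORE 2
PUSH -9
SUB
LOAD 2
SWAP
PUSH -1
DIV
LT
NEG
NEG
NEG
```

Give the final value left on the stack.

0

PUSH 11 : [11]
PUSH 75 : [11, 75]
SWAP    : [75, 11]
ADD     : [86]
NEG     : [-86]
PUSH -4 : [-86, -4]
OVER    : [-86, -4, -86]
NEG     : [-86, -4, 86]
DIV     : [-86, 0]
EQ      : [0]
PUSH 1  : [0, 1]
STORE 2 : [0]
PUSH -9 : [0, -9]
SUB     : [9]
LOAD 2  : [9, 1]
SWAP    : [1, 9]
PUSH -1 : [1, 9, -1]
DIV     : [1, -9]
LT      : [0]
NEG     : [0]
NEG     : [0]
NEG     : [0]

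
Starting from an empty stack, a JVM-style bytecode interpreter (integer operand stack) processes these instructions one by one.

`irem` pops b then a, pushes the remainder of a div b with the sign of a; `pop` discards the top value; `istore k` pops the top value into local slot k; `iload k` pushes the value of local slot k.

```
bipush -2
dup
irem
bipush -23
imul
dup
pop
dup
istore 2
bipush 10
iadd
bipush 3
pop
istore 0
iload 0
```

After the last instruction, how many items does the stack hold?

bipush -2  : [-2]
dup        : [-2, -2]
irem       : [0]
bipush -23 : [0, -23]
imul       : [0]
dup        : [0, 0]
pop        : [0]
dup        : [0, 0]
istore 2   : [0]
bipush 10  : [0, 10]
iadd       : [10]
bipush 3   : [10, 3]
pop        : [10]
istore 0   : []
iload 0    : [10]

1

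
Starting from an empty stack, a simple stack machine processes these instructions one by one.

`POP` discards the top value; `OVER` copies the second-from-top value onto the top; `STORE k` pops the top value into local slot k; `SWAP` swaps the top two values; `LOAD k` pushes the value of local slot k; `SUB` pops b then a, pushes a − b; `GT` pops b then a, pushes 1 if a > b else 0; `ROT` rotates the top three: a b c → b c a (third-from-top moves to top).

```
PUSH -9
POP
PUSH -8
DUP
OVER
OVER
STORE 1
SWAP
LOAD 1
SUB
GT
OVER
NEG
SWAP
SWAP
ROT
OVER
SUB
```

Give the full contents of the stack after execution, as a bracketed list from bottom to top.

[0, 8, -16]

PUSH -9 → -9
POP     → (empty)
PUSH -8 → -8
DUP     → -8 -8
OVER    → -8 -8 -8
OVER    → -8 -8 -8 -8
STORE 1 → -8 -8 -8
SWAP    → -8 -8 -8
LOAD 1  → -8 -8 -8 -8
SUB     → -8 -8 0
GT      → -8 0
OVER    → -8 0 -8
NEG     → -8 0 8
SWAP    → -8 8 0
SWAP    → -8 0 8
ROT     → 0 8 -8
OVER    → 0 8 -8 8
SUB     → 0 8 -16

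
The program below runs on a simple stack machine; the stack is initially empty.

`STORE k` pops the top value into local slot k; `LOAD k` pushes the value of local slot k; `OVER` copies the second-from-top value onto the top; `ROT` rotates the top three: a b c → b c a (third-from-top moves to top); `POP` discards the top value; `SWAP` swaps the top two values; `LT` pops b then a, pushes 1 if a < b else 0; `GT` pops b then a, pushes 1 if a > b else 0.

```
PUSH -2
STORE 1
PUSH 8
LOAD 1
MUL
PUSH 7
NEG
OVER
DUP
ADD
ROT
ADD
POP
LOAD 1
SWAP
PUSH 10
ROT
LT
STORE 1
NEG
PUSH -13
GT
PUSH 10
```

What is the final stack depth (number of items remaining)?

PUSH -2  : [-2]
STORE 1  : []
PUSH 8   : [8]
LOAD 1   : [8, -2]
MUL      : [-16]
PUSH 7   : [-16, 7]
NEG      : [-16, -7]
OVER     : [-16, -7, -16]
DUP      : [-16, -7, -16, -16]
ADD      : [-16, -7, -32]
ROT      : [-7, -32, -16]
ADD      : [-7, -48]
POP      : [-7]
LOAD 1   : [-7, -2]
SWAP     : [-2, -7]
PUSH 10  : [-2, -7, 10]
ROT      : [-7, 10, -2]
LT       : [-7, 0]
STORE 1  : [-7]
NEG      : [7]
PUSH -13 : [7, -13]
GT       : [1]
PUSH 10  : [1, 10]

2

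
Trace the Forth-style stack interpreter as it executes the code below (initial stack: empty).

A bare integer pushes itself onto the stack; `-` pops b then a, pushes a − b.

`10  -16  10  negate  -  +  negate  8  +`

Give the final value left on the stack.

4

10     -> 10
-16    -> 10 -16
10     -> 10 -16 10
negate -> 10 -16 -10
-      -> 10 -6
+      -> 4
negate -> -4
8      -> -4 8
+      -> 4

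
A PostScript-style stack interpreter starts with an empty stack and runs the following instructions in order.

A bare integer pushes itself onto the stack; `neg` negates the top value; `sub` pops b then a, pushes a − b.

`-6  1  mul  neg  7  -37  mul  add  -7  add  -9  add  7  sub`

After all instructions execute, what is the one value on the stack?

-6  : -6
1   : -6 1
mul : -6
neg : 6
7   : 6 7
-37 : 6 7 -37
mul : 6 -259
add : -253
-7  : -253 -7
add : -260
-9  : -260 -9
add : -269
7   : -269 7
sub : -276

-276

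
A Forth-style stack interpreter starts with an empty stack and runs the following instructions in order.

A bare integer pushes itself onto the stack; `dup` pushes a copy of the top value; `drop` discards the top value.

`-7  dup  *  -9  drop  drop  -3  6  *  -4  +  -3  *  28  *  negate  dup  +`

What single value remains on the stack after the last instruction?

-7     : -7
dup    : -7 -7
*      : 49
-9     : 49 -9
drop   : 49
drop   : (empty)
-3     : -3
6      : -3 6
*      : -18
-4     : -18 -4
+      : -22
-3     : -22 -3
*      : 66
28     : 66 28
*      : 1848
negate : -1848
dup    : -1848 -1848
+      : -3696

-3696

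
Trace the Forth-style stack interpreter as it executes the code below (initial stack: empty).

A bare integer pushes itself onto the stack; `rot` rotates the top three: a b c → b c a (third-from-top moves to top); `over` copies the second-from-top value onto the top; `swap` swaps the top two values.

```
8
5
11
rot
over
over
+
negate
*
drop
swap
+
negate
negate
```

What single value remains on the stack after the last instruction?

8      → 8
5      → 8 5
11     → 8 5 11
rot    → 5 11 8
over   → 5 11 8 11
over   → 5 11 8 11 8
+      → 5 11 8 19
negate → 5 11 8 -19
*      → 5 11 -152
drop   → 5 11
swap   → 11 5
+      → 16
negate → -16
negate → 16

16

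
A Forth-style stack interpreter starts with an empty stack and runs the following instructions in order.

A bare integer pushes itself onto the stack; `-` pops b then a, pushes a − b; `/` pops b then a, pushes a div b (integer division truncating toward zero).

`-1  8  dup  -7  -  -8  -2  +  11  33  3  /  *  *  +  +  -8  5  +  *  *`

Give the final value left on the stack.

-3561

-1   -1
8    -1 8
dup  -1 8 8
-7   -1 8 8 -7
-    -1 8 15
-8   -1 8 15 -8
-2   -1 8 15 -8 -2
+    -1 8 15 -10
11   -1 8 15 -10 11
33   -1 8 15 -10 11 33
3    -1 8 15 -10 11 33 3
/    -1 8 15 -10 11 11
*    -1 8 15 -10 121
*    -1 8 15 -1210
+    -1 8 -1195
+    -1 -1187
-8   -1 -1187 -8
5    -1 -1187 -8 5
+    -1 -1187 -3
*    -1 3561
*    -3561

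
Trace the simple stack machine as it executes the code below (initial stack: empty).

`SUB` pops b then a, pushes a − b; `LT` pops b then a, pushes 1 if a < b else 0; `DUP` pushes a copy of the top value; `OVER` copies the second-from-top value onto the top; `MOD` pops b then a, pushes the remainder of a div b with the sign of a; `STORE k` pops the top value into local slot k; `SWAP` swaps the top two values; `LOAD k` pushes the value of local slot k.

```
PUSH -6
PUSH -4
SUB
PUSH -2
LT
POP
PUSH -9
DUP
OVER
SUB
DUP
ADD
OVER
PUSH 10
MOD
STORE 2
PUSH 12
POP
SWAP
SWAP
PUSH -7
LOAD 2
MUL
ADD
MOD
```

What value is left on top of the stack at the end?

PUSH -6  [-6]
PUSH -4  [-6, -4]
SUB      [-2]
PUSH -2  [-2, -2]
LT       [0]
POP      []
PUSH -9  [-9]
DUP      [-9, -9]
OVER     [-9, -9, -9]
SUB      [-9, 0]
DUP      [-9, 0, 0]
ADD      [-9, 0]
OVER     [-9, 0, -9]
PUSH 10  [-9, 0, -9, 10]
MOD      [-9, 0, -9]
STORE 2  [-9, 0]
PUSH 12  [-9, 0, 12]
POP      [-9, 0]
SWAP     [0, -9]
SWAP     [-9, 0]
PUSH -7  [-9, 0, -7]
LOAD 2   [-9, 0, -7, -9]
MUL      [-9, 0, 63]
ADD      [-9, 63]
MOD      [-9]

-9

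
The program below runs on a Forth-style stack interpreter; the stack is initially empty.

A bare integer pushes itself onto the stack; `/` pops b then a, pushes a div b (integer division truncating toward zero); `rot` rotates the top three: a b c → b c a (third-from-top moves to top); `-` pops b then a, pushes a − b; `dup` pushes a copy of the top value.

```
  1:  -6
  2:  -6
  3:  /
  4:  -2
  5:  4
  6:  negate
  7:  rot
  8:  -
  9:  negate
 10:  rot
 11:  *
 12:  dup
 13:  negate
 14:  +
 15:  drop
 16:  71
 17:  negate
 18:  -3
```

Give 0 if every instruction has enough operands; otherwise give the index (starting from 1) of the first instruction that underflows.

10

-6      [-6]
-6      [-6, -6]
/       [1]
-2      [1, -2]
4       [1, -2, 4]
negate  [1, -2, -4]
rot     [-2, -4, 1]
-       [-2, -5]
negate  [-2, 5]
rot  — needs 3 operands, stack has 2 → underflow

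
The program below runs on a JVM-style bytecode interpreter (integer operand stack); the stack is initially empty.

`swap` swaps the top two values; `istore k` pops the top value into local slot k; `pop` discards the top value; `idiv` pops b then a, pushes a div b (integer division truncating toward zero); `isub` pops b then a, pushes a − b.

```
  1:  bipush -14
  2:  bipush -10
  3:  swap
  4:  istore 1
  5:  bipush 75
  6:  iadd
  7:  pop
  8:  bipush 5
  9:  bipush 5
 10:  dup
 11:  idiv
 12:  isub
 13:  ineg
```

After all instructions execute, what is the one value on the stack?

-4

bipush -14 -> -14
bipush -10 -> -14 -10
swap       -> -10 -14
istore 1   -> -10
bipush 75  -> -10 75
iadd       -> 65
pop        -> (empty)
bipush 5   -> 5
bipush 5   -> 5 5
dup        -> 5 5 5
idiv       -> 5 1
isub       -> 4
ineg       -> -4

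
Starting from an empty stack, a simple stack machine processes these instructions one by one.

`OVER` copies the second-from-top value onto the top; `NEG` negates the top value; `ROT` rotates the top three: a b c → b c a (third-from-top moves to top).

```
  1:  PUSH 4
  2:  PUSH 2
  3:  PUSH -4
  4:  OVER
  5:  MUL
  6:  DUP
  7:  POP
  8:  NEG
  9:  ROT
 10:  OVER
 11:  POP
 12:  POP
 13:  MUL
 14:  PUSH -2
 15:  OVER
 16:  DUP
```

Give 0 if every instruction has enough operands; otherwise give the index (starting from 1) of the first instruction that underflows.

0

PUSH 4   4
PUSH 2   4 2
PUSH -4  4 2 -4
OVER     4 2 -4 2
MUL      4 2 -8
DUP      4 2 -8 -8
POP      4 2 -8
NEG      4 2 8
ROT      2 8 4
OVER     2 8 4 8
POP      2 8 4
POP      2 8
MUL      16
PUSH -2  16 -2
OVER     16 -2 16
DUP      16 -2 16 16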